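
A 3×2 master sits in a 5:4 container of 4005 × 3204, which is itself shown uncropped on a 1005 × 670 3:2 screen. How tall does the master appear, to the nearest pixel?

558 px

Inside the 4005×3204 canvas the master is width-limited at 4005.00 × 2670.00.
5:4 in 1005×670: fills the height, so the intermediate becomes 837.50 × 670.00 — a scale of ×0.2091.
The master scales with it: height 2670.00 × 0.2091 ≈ 558.33.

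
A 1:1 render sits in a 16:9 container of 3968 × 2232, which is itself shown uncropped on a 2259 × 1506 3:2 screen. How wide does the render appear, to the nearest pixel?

1271 px

1:1 in 3968×2232: fills the height, so the render is 2232.00 × 2232.00.
The 16:9 canvas is width-limited in 2259×1506, giving 2259.00 × 1270.69; scale factor 0.5693.
Applying the same ×0.5693: 2232.00 → 1270.69.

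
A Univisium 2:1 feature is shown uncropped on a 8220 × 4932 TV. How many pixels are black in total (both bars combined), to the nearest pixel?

6756840 pixels

Since 2.000 > 1.667, the feature is width-limited.
That makes the image 4110.0000 px tall (8220 × 1/2).
Leftover height: 4932 − 4110.0000 = 822.0000 px.
Bar area = 822.0000 × 8220 ≈ 6756840 px.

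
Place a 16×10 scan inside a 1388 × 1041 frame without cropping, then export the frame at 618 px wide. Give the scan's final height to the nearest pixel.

Fitted into 1388×1041, the scan spans the width; its height is 1388 × 10/16 ≈ 867.50 px.
Resizing to 618 px wide multiplies everything by 0.4452: 867.50 → 386.25 px.

386 px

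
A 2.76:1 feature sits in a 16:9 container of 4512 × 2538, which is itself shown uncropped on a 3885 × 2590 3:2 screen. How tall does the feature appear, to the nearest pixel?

1408 px

First fit — 2.76:1 into 4512×2538 spans the width: 4512.00 × 1634.78.
Second fit — the 16:9 canvas into 3885×2590 spans the width: 3885.00 × 2185.31 (×0.8610 from 4512×2538).
Applying the same ×0.8610: 1634.78 → 1407.61.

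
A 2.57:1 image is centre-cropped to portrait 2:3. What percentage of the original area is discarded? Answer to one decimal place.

74.1%

portrait 2:3 is narrower than 2.57:1, so the crop keeps the full height and trims the width.
(0.667)/(2.570) ≈ 0.259 of the area survives, leaving 74.06% discarded.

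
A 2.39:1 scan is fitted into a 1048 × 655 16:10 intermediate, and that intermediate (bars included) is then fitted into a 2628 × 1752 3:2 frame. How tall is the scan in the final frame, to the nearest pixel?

Inside the 1048×655 canvas the scan is width-limited at 1048.00 × 438.49.
Second fit — the 16:10 canvas into 2628×1752 spans the width: 2628.00 × 1642.50 (×2.5076 from 1048×655).
So the scan's height is 438.49 × 2.5076 ≈ 1099.58.

1100 px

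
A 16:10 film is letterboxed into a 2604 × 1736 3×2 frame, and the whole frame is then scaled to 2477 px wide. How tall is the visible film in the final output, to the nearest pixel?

1548 px

At 2604×1736 the film is width-limited, so height = 2604 × 10/16 ≈ 1627.50 px.
The frame scales by 2477/2604 = 0.9512; 1627.50 × 0.9512 ≈ 1548.12 px.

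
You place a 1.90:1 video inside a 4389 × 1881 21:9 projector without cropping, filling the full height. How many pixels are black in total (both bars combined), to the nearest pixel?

The video is 1881 × 1.900 ≈ 3573.9000 px wide.
4389 − 3573.9000 = 815.1000 px of bars.
Bar area = 815.1000 × 1881 ≈ 1533203 px.

1533203 pixels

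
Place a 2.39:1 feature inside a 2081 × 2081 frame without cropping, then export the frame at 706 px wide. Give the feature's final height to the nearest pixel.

In the 2081×2081 frame the feature fills the width: height = 2081 / 2.390 ≈ 870.71 px.
Resizing to 706 px wide multiplies everything by 0.3393: 870.71 → 295.40 px.

295 px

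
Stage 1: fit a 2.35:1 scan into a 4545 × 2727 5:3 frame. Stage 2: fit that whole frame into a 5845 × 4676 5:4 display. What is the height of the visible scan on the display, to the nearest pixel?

First fit — 2.35:1 into 4545×2727 spans the width: 4545.00 × 1934.04.
The 5:3 canvas is width-limited in 5845×4676, giving 5845.00 × 3507.00; scale factor 1.2860.
So the scan's height is 1934.04 × 1.2860 ≈ 2487.23.

2487 px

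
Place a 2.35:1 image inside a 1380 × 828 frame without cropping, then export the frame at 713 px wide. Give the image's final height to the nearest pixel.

In the 1380×828 frame the image fills the width: height = 1380 / 2.350 ≈ 587.23 px.
Scaling 1380 → 713 is ×0.5167, so the height becomes 587.23 × 0.5167 ≈ 303.40 px.

303 px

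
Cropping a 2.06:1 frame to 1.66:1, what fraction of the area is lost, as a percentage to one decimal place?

19.4%

1.66:1 is narrower than 2.06:1, so the crop keeps the full height and trims the width.
Area ratio = (1.660)/(2.060) = 80.58%; the remaining 19.42% is cropped out.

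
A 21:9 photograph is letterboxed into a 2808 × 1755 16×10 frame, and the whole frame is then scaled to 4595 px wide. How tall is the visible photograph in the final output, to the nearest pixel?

Fitted into 2808×1755, the photograph spans the width; its height is 2808 × 9/21 ≈ 1203.43 px.
Scaling 2808 → 4595 is ×1.6364, so the height becomes 1203.43 × 1.6364 ≈ 1969.29 px.

1969 px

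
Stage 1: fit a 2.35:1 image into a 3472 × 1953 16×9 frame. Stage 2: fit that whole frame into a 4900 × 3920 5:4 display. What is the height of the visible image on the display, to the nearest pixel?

First fit — 2.35:1 into 3472×1953 spans the width: 3472.00 × 1477.45.
16×9 in 4900×3920: fills the width, so the intermediate becomes 4900.00 × 2756.25 — a scale of ×1.4113.
So the image's height is 1477.45 × 1.4113 ≈ 2085.11.

2085 px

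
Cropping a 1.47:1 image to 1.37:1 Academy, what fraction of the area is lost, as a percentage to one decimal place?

Going from 1.47:1 to 1.37:1 Academy means cutting width while keeping height.
Area ratio = (1.370)/(1.470) = 93.20%; the remaining 6.80% is cropped out.

6.8%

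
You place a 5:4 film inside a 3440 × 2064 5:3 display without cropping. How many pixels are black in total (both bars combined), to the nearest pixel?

1775040 pixels

5:4 is narrower than 5:3, so it spans the full height.
Content width = 2064 × 5/4 ≈ 2580.0000 px.
Leftover width: 3440 − 2580.0000 = 860.0000 px.
Bar area = 860.0000 × 2064 ≈ 1775040 px.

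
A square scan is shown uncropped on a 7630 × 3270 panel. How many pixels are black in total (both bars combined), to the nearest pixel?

14257200 pixels

Since 1.000 < 2.333, the scan is height-limited.
The scan is 3270 × 1/1 ≈ 3270.0000 px wide.
7630 − 3270.0000 = 4360.0000 px of bars.
That's 4360.0000 × 3270 ≈ 14257200 black pixels.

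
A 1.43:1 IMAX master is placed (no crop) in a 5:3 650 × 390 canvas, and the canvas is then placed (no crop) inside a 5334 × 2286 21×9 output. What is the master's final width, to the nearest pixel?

First fit — 1.43:1 IMAX into 650×390 spans the height: 557.70 × 390.00.
The 5:3 canvas is height-limited in 5334×2286, giving 3810.00 × 2286.00; scale factor 5.8615.
The master scales with it: width 557.70 × 5.8615 ≈ 3268.98.

3269 px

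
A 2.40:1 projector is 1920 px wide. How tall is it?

800 px

At 2.40:1, 1920 / 2.400 ≈ 800.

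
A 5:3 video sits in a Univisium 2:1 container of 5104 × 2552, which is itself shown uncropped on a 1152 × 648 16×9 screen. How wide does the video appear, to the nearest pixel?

960 px

First fit — 5:3 into 5104×2552 spans the height: 4253.33 × 2552.00.
Second fit — the Univisium 2:1 canvas into 1152×648 spans the width: 1152.00 × 576.00 (×0.2257 from 5104×2552).
So the video's width is 4253.33 × 0.2257 ≈ 960.00.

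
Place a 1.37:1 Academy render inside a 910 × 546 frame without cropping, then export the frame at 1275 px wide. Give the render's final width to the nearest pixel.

1048 px

Fitted into 910×546, the render spans the height; its width is 546 × 1.370 ≈ 748.02 px.
Scaling 910 → 1275 is ×1.4011, so the width becomes 748.02 × 1.4011 ≈ 1048.05 px.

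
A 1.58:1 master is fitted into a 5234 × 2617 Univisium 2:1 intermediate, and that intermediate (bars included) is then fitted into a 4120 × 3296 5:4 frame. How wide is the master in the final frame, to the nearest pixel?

3255 px

First fit — 1.58:1 into 5234×2617 spans the height: 4134.86 × 2617.00.
The Univisium 2:1 canvas is width-limited in 4120×3296, giving 4120.00 × 2060.00; scale factor 0.7872.
The master scales with it: width 4134.86 × 0.7872 ≈ 3254.80.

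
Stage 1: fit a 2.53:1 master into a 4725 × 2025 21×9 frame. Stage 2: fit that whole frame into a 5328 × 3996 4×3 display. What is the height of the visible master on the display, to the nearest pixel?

2106 px

2.53:1 in 4725×2025: fills the width, so the master is 4725.00 × 1867.59.
21×9 in 5328×3996: fills the width, so the intermediate becomes 5328.00 × 2283.43 — a scale of ×1.1276.
Applying the same ×1.1276: 1867.59 → 2105.93.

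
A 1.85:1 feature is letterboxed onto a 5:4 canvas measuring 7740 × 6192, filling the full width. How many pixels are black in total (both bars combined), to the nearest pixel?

That makes the image 4183.7838 px tall (7740 / 1.850).
Black = 6192 − 4183.7838 = 2008.2162 px.
Across the 7740-px span: 2008.2162 × 7740 ≈ 15543594 px.

15543594 pixels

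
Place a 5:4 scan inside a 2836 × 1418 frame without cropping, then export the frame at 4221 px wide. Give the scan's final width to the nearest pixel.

In the 2836×1418 frame the scan fills the height: width = 1418 × 5/4 ≈ 1772.50 px.
Resizing to 4221 px wide multiplies everything by 1.4884: 1772.50 → 2638.12 px.

2638 px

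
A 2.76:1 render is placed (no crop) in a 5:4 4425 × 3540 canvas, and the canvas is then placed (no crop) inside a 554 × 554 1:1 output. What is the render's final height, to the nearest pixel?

Inside the 4425×3540 canvas the render is width-limited at 4425.00 × 1603.26.
The 5:4 canvas is width-limited in 554×554, giving 554.00 × 443.20; scale factor 0.1252.
Applying the same ×0.1252: 1603.26 → 200.72.

201 px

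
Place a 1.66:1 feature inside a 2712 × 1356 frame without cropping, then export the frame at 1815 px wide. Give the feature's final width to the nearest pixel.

1506 px

At 2712×1356 the feature is height-limited, so width = 1356 × 1.660 ≈ 2250.96 px.
The frame scales by 1815/2712 = 0.6692; 2250.96 × 0.6692 ≈ 1506.45 px.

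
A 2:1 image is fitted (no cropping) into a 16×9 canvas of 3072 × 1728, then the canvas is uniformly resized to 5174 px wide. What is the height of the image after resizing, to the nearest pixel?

In the 3072×1728 frame the image fills the width: height = 3072 × 1/2 ≈ 1536.00 px.
The frame scales by 5174/3072 = 1.6842; 1536.00 × 1.6842 ≈ 2587.00 px.

2587 px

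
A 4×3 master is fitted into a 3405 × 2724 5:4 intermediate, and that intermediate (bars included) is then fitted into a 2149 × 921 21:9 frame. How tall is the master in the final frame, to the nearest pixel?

863 px

4×3 in 3405×2724: fills the width, so the master is 3405.00 × 2553.75.
5:4 in 2149×921: fills the height, so the intermediate becomes 1151.25 × 921.00 — a scale of ×0.3381.
The master scales with it: height 2553.75 × 0.3381 ≈ 863.44.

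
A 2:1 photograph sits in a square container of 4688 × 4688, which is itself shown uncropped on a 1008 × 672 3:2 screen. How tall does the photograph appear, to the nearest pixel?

Inside the 4688×4688 canvas the photograph is width-limited at 4688.00 × 2344.00.
Second fit — the square canvas into 1008×672 spans the height: 672.00 × 672.00 (×0.1433 from 4688×4688).
So the photograph's height is 2344.00 × 0.1433 ≈ 336.00.

336 px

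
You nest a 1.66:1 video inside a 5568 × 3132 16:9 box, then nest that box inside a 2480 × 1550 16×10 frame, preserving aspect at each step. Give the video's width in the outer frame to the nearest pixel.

2316 px

1.66:1 in 5568×3132: fills the height, so the video is 5199.12 × 3132.00.
16:9 in 2480×1550: fills the width, so the intermediate becomes 2480.00 × 1395.00 — a scale of ×0.4454.
Applying the same ×0.4454: 5199.12 → 2315.70.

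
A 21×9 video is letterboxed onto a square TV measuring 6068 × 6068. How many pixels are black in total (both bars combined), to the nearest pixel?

21040357 pixels

21×9 is wider than square, so it spans the full width.
That makes the image 2600.5714 px tall (6068 × 9/21).
Leftover height: 6068 − 2600.5714 = 3467.4286 px.
Bar area = 3467.4286 × 6068 ≈ 21040357 px.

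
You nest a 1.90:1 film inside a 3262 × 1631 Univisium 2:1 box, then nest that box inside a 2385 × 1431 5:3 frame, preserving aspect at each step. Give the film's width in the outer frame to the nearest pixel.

1.90:1 in 3262×1631: fills the height, so the film is 3098.90 × 1631.00.
Univisium 2:1 in 2385×1431: fills the width, so the intermediate becomes 2385.00 × 1192.50 — a scale of ×0.7311.
The film scales with it: width 3098.90 × 0.7311 ≈ 2265.75.

2266 px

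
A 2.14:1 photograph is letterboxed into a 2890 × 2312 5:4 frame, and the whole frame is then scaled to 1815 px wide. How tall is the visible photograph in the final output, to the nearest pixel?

Fitted into 2890×2312, the photograph spans the width; its height is 2890 / 2.140 ≈ 1350.47 px.
Scaling 2890 → 1815 is ×0.6280, so the height becomes 1350.47 × 0.6280 ≈ 848.13 px.

848 px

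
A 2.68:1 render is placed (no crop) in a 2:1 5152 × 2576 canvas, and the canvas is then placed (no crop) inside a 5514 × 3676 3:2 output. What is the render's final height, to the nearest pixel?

2057 px

Inside the 5152×2576 canvas the render is width-limited at 5152.00 × 1922.39.
The 2:1 canvas is width-limited in 5514×3676, giving 5514.00 × 2757.00; scale factor 1.0703.
The render scales with it: height 1922.39 × 1.0703 ≈ 2057.46.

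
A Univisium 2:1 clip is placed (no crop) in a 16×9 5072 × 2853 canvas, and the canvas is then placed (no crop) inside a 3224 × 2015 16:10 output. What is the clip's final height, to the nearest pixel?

1612 px

Univisium 2:1 in 5072×2853: fills the width, so the clip is 5072.00 × 2536.00.
The 16×9 canvas is width-limited in 3224×2015, giving 3224.00 × 1813.50; scale factor 0.6356.
Applying the same ×0.6356: 2536.00 → 1612.00.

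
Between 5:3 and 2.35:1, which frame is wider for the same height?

5:3 = 1.667 and 2.35; 2.35 > 1.667.

2.35:1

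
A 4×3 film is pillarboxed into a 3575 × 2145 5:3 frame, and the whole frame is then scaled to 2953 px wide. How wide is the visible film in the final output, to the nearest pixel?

In the 3575×2145 frame the film fills the height: width = 2145 × 4/3 ≈ 2860.00 px.
Resizing to 2953 px wide multiplies everything by 0.8260: 2860.00 → 2362.40 px.

2362 px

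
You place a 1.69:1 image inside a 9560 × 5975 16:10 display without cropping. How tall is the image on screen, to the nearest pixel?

1.69:1 (1.690) > 16:10 (1.600), so the image fills the width.
Content height = 9560 / 1.690 ≈ 5656.80 px.

5657 px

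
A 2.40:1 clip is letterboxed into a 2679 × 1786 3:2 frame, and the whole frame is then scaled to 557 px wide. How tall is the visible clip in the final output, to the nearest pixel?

Fitted into 2679×1786, the clip spans the width; its height is 2679 / 2.400 ≈ 1116.25 px.
The frame scales by 557/2679 = 0.2079; 1116.25 × 0.2079 ≈ 232.08 px.

232 px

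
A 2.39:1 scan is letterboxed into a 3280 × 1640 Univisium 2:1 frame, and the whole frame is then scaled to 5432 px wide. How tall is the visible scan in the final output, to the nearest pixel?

Fitted into 3280×1640, the scan spans the width; its height is 3280 / 2.390 ≈ 1372.38 px.
The frame scales by 5432/3280 = 1.6561; 1372.38 × 1.6561 ≈ 2272.80 px.

2273 px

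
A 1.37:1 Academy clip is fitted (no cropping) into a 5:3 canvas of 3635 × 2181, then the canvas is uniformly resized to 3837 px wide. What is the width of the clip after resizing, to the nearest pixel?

In the 3635×2181 frame the clip fills the height: width = 2181 × 1.370 ≈ 2987.97 px.
Scaling 3635 → 3837 is ×1.0556, so the width becomes 2987.97 × 1.0556 ≈ 3154.01 px.

3154 px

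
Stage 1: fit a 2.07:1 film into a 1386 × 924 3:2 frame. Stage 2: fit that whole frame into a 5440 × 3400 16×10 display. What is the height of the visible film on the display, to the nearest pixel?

2.07:1 in 1386×924: fills the width, so the film is 1386.00 × 669.57.
The 3:2 canvas is height-limited in 5440×3400, giving 5100.00 × 3400.00; scale factor 3.6797.
The film scales with it: height 669.57 × 3.6797 ≈ 2463.77.

2464 px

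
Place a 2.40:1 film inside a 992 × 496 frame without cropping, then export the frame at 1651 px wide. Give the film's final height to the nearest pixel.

Fitted into 992×496, the film spans the width; its height is 992 / 2.400 ≈ 413.33 px.
The frame scales by 1651/992 = 1.6643; 413.33 × 1.6643 ≈ 687.92 px.

688 px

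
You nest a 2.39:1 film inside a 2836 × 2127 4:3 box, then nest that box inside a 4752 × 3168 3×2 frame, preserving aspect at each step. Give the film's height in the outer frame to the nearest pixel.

First fit — 2.39:1 into 2836×2127 spans the width: 2836.00 × 1186.61.
4:3 in 4752×3168: fills the height, so the intermediate becomes 4224.00 × 3168.00 — a scale of ×1.4894.
Applying the same ×1.4894: 1186.61 → 1767.36.

1767 px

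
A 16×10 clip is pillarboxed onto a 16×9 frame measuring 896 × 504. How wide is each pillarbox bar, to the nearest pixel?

45 px

16×10 is narrower than 16×9, so it spans the full height.
Content width = 504 × 16/10 ≈ 806.40 px.
Leftover width: 896 − 806.40 = 89.60 px → 44.80 each side.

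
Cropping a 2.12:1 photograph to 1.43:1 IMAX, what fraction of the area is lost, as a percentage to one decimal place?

32.5%

The height stays; only width is cut (since 1.43:1 IMAX is narrower than 2.12:1).
Fraction kept = (1.430)/(2.120) ≈ 67.45%, so 32.55% is lost.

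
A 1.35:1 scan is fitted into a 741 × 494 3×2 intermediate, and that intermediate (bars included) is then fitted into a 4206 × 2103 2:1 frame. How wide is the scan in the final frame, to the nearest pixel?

Inside the 741×494 canvas the scan is height-limited at 666.90 × 494.00.
The 3×2 canvas is height-limited in 4206×2103, giving 3154.50 × 2103.00; scale factor 4.2571.
So the scan's width is 666.90 × 4.2571 ≈ 2839.05.

2839 px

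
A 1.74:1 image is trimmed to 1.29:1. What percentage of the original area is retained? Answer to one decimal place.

Going from 1.74:1 to 1.29:1 means cutting width while keeping height.
Fraction kept = (1.290)/(1.740) ≈ 74.14%.

74.1%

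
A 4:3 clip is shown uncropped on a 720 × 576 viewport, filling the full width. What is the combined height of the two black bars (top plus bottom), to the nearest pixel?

36 px

Content height = 720 × 3/4 ≈ 540.00 px.
576 − 540.00 = 36.00 px of bars.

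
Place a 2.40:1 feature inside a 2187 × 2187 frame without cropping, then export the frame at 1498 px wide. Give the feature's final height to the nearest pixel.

Fitted into 2187×2187, the feature spans the width; its height is 2187 / 2.400 ≈ 911.25 px.
The frame scales by 1498/2187 = 0.6850; 911.25 × 0.6850 ≈ 624.17 px.

624 px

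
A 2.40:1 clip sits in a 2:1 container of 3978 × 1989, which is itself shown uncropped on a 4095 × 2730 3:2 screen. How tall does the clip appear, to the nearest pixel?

1706 px

Inside the 3978×1989 canvas the clip is width-limited at 3978.00 × 1657.50.
Second fit — the 2:1 canvas into 4095×2730 spans the width: 4095.00 × 2047.50 (×1.0294 from 3978×1989).
Applying the same ×1.0294: 1657.50 → 1706.25.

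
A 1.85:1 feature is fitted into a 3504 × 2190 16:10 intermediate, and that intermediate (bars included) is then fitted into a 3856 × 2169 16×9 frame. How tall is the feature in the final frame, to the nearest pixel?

Inside the 3504×2190 canvas the feature is width-limited at 3504.00 × 1894.05.
16:10 in 3856×2169: fills the height, so the intermediate becomes 3470.40 × 2169.00 — a scale of ×0.9904.
Applying the same ×0.9904: 1894.05 → 1875.89.

1876 px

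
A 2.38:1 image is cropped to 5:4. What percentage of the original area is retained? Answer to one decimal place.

52.5%

5:4 is narrower than 2.38:1, so the crop keeps the full height and trims the width.
(1.250)/(2.380) ≈ 0.525 of the area survives.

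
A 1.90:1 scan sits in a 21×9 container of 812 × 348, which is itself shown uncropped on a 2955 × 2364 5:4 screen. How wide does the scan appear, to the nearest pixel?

First fit — 1.90:1 into 812×348 spans the height: 661.20 × 348.00.
The 21×9 canvas is width-limited in 2955×2364, giving 2955.00 × 1266.43; scale factor 3.6392.
Applying the same ×3.6392: 661.20 → 2406.21.

2406 px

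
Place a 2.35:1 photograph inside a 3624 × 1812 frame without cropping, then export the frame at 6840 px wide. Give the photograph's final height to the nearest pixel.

2911 px

Fitted into 3624×1812, the photograph spans the width; its height is 3624 / 2.350 ≈ 1542.13 px.
Resizing to 6840 px wide multiplies everything by 1.8874: 1542.13 → 2910.64 px.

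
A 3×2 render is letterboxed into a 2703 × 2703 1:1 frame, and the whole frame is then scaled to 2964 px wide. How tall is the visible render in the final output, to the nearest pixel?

1976 px

In the 2703×2703 frame the render fills the width: height = 2703 × 2/3 ≈ 1802.00 px.
Scaling 2703 → 2964 is ×1.0966, so the height becomes 1802.00 × 1.0966 ≈ 1976.00 px.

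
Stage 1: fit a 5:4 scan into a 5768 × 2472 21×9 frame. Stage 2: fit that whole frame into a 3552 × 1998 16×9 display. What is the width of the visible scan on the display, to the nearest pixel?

First fit — 5:4 into 5768×2472 spans the height: 3090.00 × 2472.00.
Second fit — the 21×9 canvas into 3552×1998 spans the width: 3552.00 × 1522.29 (×0.6158 from 5768×2472).
So the scan's width is 3090.00 × 0.6158 ≈ 1902.86.

1903 px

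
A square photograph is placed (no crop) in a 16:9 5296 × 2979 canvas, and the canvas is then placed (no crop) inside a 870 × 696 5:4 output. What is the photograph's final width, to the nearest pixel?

Inside the 5296×2979 canvas the photograph is height-limited at 2979.00 × 2979.00.
Second fit — the 16:9 canvas into 870×696 spans the width: 870.00 × 489.38 (×0.1643 from 5296×2979).
Applying the same ×0.1643: 2979.00 → 489.38.

489 px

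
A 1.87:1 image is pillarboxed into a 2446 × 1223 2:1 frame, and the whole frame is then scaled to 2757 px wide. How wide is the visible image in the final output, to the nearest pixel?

In the 2446×1223 frame the image fills the height: width = 1223 × 1.870 ≈ 2287.01 px.
Resizing to 2757 px wide multiplies everything by 1.1271: 2287.01 → 2577.80 px.

2578 px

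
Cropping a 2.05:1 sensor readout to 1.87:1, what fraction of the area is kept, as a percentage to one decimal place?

The height stays; only width is cut (since 1.87:1 is narrower than 2.05:1).
Area ratio = (1.870)/(2.050) = 91.22% retained.

91.2%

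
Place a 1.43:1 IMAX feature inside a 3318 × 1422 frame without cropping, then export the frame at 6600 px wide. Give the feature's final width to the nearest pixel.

4045 px

At 3318×1422 the feature is height-limited, so width = 1422 × 1.430 ≈ 2033.46 px.
Resizing to 6600 px wide multiplies everything by 1.9892: 2033.46 → 4044.86 px.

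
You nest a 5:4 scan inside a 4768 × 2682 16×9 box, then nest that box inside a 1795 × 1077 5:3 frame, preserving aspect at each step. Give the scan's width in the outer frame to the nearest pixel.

First fit — 5:4 into 4768×2682 spans the height: 3352.50 × 2682.00.
The 16×9 canvas is width-limited in 1795×1077, giving 1795.00 × 1009.69; scale factor 0.3765.
The scan scales with it: width 3352.50 × 0.3765 ≈ 1262.11.

1262 px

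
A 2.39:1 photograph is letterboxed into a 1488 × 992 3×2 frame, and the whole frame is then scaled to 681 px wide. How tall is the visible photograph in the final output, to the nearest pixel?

At 1488×992 the photograph is width-limited, so height = 1488 / 2.390 ≈ 622.59 px.
Resizing to 681 px wide multiplies everything by 0.4577: 622.59 → 284.94 px.

285 px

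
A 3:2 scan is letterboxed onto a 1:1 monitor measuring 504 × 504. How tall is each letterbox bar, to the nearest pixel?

84 px

3:2 (1.500) > 1:1 (1.000), so the scan fills the width.
Content height = 504 × 2/3 ≈ 336.00 px.
504 − 336.00 = 168.00 px of bars (84.00 each).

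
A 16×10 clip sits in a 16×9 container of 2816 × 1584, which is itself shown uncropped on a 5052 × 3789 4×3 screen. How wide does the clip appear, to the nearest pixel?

Inside the 2816×1584 canvas the clip is height-limited at 2534.40 × 1584.00.
The 16×9 canvas is width-limited in 5052×3789, giving 5052.00 × 2841.75; scale factor 1.7940.
So the clip's width is 2534.40 × 1.7940 ≈ 4546.80.

4547 px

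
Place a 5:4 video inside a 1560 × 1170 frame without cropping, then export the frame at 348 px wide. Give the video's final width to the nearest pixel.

Fitted into 1560×1170, the video spans the height; its width is 1170 × 5/4 ≈ 1462.50 px.
Resizing to 348 px wide multiplies everything by 0.2231: 1462.50 → 326.25 px.

326 px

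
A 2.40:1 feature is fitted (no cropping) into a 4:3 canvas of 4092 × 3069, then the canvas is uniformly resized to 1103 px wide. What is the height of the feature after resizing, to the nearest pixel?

460 px

In the 4092×3069 frame the feature fills the width: height = 4092 / 2.400 ≈ 1705.00 px.
Scaling 4092 → 1103 is ×0.2696, so the height becomes 1705.00 × 0.2696 ≈ 459.58 px.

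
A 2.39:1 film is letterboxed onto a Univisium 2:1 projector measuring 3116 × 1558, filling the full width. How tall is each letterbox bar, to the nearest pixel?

The film is 3116 / 2.390 ≈ 1303.77 px tall.
Black = 1558 − 1303.77 = 254.23 px, or 127.12 per bar.

127 px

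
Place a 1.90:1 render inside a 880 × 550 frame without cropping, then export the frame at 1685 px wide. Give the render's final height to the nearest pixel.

At 880×550 the render is width-limited, so height = 880 / 1.900 ≈ 463.16 px.
The frame scales by 1685/880 = 1.9148; 463.16 × 1.9148 ≈ 886.84 px.

887 px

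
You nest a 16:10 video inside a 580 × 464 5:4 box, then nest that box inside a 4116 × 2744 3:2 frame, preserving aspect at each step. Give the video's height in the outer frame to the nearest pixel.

2144 px

First fit — 16:10 into 580×464 spans the width: 580.00 × 362.50.
5:4 in 4116×2744: fills the height, so the intermediate becomes 3430.00 × 2744.00 — a scale of ×5.9138.
The video scales with it: height 362.50 × 5.9138 ≈ 2143.75.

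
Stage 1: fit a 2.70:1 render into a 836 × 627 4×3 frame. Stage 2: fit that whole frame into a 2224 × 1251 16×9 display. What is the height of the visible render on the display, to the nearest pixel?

618 px

2.70:1 in 836×627: fills the width, so the render is 836.00 × 309.63.
The 4×3 canvas is height-limited in 2224×1251, giving 1668.00 × 1251.00; scale factor 1.9952.
The render scales with it: height 309.63 × 1.9952 ≈ 617.78.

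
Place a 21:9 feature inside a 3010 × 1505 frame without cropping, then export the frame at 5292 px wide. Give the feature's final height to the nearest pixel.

In the 3010×1505 frame the feature fills the width: height = 3010 × 9/21 ≈ 1290.00 px.
Scaling 3010 → 5292 is ×1.7581, so the height becomes 1290.00 × 1.7581 ≈ 2268.00 px.

2268 px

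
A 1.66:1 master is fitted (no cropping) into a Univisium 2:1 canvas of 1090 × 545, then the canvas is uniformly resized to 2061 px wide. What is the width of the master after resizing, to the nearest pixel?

1711 px

Fitted into 1090×545, the master spans the height; its width is 545 × 1.660 ≈ 904.70 px.
Scaling 1090 → 2061 is ×1.8908, so the width becomes 904.70 × 1.8908 ≈ 1710.63 px.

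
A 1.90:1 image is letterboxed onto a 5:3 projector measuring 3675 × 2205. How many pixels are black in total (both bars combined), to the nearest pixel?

Since 1.900 > 1.667, the image is width-limited.
The image is 3675 / 1.900 ≈ 1934.2105 px tall.
Leftover height: 2205 − 1934.2105 = 270.7895 px.
Bar area = 270.7895 × 3675 ≈ 995151 px.

995151 pixels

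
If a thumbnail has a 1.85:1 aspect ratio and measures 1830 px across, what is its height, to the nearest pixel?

1830 / 1.850 = 989.19.

989 px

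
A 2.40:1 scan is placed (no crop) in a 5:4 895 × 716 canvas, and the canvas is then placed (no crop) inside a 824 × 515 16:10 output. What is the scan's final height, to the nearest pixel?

268 px

2.40:1 in 895×716: fills the width, so the scan is 895.00 × 372.92.
The 5:4 canvas is height-limited in 824×515, giving 643.75 × 515.00; scale factor 0.7193.
The scan scales with it: height 372.92 × 0.7193 ≈ 268.23.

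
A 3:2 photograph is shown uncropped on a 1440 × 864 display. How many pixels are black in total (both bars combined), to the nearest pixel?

Since 1.500 < 1.667, the photograph is height-limited.
That makes the image 1296.0000 px wide (864 × 3/2).
Black = 1440 − 1296.0000 = 144.0000 px.
That's 144.0000 × 864 ≈ 124416 black pixels.

124416 pixels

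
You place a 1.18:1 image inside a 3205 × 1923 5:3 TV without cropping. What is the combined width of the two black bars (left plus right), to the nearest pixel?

1.18:1 (1.180) < 5:3 (1.667), so the image fills the height.
Content width = 1923 × 1.180 ≈ 2269.14 px.
3205 − 2269.14 = 935.86 px of bars.

936 px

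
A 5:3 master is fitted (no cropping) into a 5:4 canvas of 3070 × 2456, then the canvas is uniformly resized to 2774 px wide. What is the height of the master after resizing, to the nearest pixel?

1664 px

In the 3070×2456 frame the master fills the width: height = 3070 × 3/5 ≈ 1842.00 px.
The frame scales by 2774/3070 = 0.9036; 1842.00 × 0.9036 ≈ 1664.40 px.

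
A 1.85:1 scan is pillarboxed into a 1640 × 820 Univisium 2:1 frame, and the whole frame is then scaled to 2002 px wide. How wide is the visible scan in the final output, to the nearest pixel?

1852 px

Fitted into 1640×820, the scan spans the height; its width is 820 × 1.850 ≈ 1517.00 px.
Scaling 1640 → 2002 is ×1.2207, so the width becomes 1517.00 × 1.2207 ≈ 1851.85 px.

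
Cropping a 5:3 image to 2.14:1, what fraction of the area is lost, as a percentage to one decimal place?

The width stays; only height is cut (since 2.14:1 is wider than 5:3).
(1.667)/(2.140) ≈ 0.779 of the area survives, leaving 22.12% discarded.

22.1%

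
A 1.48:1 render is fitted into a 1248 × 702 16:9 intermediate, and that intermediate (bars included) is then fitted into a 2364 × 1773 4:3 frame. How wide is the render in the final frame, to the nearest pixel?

1.48:1 in 1248×702: fills the height, so the render is 1038.96 × 702.00.
Second fit — the 16:9 canvas into 2364×1773 spans the width: 2364.00 × 1329.75 (×1.8942 from 1248×702).
So the render's width is 1038.96 × 1.8942 ≈ 1968.03.

1968 px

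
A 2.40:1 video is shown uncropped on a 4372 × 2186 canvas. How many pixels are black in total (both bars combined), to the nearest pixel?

1592865 pixels

2.40:1 (2.400) > 2:1 (2.000), so the video fills the width.
The video is 4372 / 2.400 ≈ 1821.6667 px tall.
2186 − 1821.6667 = 364.3333 px of bars.
That's 364.3333 × 4372 ≈ 1592865 black pixels.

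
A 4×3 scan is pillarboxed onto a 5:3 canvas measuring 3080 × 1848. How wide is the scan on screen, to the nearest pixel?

2464 px

4×3 is narrower than 5:3, so it spans the full height.
That makes the image 2464.00 px wide (1848 × 4/3).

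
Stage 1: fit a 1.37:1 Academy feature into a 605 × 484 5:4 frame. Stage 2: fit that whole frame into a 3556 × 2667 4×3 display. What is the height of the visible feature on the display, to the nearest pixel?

2433 px

1.37:1 Academy in 605×484: fills the width, so the feature is 605.00 × 441.61.
Second fit — the 5:4 canvas into 3556×2667 spans the height: 3333.75 × 2667.00 (×5.5103 from 605×484).
Applying the same ×5.5103: 441.61 → 2433.39.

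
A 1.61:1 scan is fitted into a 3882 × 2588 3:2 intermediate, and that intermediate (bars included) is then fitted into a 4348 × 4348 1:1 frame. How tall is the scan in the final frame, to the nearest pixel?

First fit — 1.61:1 into 3882×2588 spans the width: 3882.00 × 2411.18.
3:2 in 4348×4348: fills the width, so the intermediate becomes 4348.00 × 2898.67 — a scale of ×1.1200.
The scan scales with it: height 2411.18 × 1.1200 ≈ 2700.62.

2701 px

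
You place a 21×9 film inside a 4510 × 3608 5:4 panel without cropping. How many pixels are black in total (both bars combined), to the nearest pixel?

7554894 pixels

Since 2.333 > 1.250, the film is width-limited.
That makes the image 1932.8571 px tall (4510 × 9/21).
Leftover height: 3608 − 1932.8571 = 1675.1429 px.
Bar area = 1675.1429 × 4510 ≈ 7554894 px.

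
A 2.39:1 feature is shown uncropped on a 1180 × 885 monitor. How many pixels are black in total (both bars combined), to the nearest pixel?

461706 pixels

2.39:1 is wider than 4:3, so it spans the full width.
Content height = 1180 / 2.390 ≈ 493.7238 px.
Leftover height: 885 − 493.7238 = 391.2762 px.
That's 391.2762 × 1180 ≈ 461706 black pixels.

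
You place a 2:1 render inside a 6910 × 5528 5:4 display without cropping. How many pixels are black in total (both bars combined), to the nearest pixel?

2:1 is wider than 5:4, so it spans the full width.
Content height = 6910 × 1/2 ≈ 3455.0000 px.
Leftover height: 5528 − 3455.0000 = 2073.0000 px.
Bar area = 2073.0000 × 6910 ≈ 14324430 px.

14324430 pixels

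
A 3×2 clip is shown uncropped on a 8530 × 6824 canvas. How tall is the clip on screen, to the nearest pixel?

5687 px

3×2 is wider than 5:4, so it spans the full width.
Content height = 8530 × 2/3 ≈ 5686.67 px.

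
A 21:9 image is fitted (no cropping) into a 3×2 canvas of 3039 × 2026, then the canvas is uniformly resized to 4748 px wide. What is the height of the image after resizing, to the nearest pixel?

2035 px

At 3039×2026 the image is width-limited, so height = 3039 × 9/21 ≈ 1302.43 px.
Resizing to 4748 px wide multiplies everything by 1.5624: 1302.43 → 2034.86 px.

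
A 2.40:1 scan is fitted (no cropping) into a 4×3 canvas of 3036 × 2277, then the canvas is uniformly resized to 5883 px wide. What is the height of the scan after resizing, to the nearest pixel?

2451 px

At 3036×2277 the scan is width-limited, so height = 3036 / 2.400 ≈ 1265.00 px.
Scaling 3036 → 5883 is ×1.9377, so the height becomes 1265.00 × 1.9377 ≈ 2451.25 px.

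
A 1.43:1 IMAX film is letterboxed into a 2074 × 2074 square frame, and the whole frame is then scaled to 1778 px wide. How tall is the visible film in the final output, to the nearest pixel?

In the 2074×2074 frame the film fills the width: height = 2074 / 1.430 ≈ 1450.35 px.
Scaling 2074 → 1778 is ×0.8573, so the height becomes 1450.35 × 0.8573 ≈ 1243.36 px.

1243 px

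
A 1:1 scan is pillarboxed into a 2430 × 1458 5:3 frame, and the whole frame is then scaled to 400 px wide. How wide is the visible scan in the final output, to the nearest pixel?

At 2430×1458 the scan is height-limited, so width = 1458 × 1/1 ≈ 1458.00 px.
The frame scales by 400/2430 = 0.1646; 1458.00 × 0.1646 ≈ 240.00 px.

240 px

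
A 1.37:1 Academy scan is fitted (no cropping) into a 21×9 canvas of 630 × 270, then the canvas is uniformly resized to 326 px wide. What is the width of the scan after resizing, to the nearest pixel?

191 px

In the 630×270 frame the scan fills the height: width = 270 × 1.370 ≈ 369.90 px.
Scaling 630 → 326 is ×0.5175, so the width becomes 369.90 × 0.5175 ≈ 191.41 px.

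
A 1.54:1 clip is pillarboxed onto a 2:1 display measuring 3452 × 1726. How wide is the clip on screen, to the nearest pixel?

2658 px

1.54:1 is narrower than 2:1, so it spans the full height.
The clip is 1726 × 1.540 ≈ 2658.04 px wide.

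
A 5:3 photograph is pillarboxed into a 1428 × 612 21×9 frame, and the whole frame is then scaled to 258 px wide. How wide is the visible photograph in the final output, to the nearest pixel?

Fitted into 1428×612, the photograph spans the height; its width is 612 × 5/3 ≈ 1020.00 px.
Resizing to 258 px wide multiplies everything by 0.1807: 1020.00 → 184.29 px.

184 px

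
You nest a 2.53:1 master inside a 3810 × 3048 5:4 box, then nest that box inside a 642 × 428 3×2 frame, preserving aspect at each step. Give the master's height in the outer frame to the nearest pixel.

211 px

2.53:1 in 3810×3048: fills the width, so the master is 3810.00 × 1505.93.
Second fit — the 5:4 canvas into 642×428 spans the height: 535.00 × 428.00 (×0.1404 from 3810×3048).
So the master's height is 1505.93 × 0.1404 ≈ 211.46.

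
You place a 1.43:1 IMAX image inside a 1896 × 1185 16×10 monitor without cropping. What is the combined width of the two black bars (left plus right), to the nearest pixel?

1.43:1 IMAX is narrower than 16×10, so it spans the full height.
The image is 1185 × 1.430 ≈ 1694.55 px wide.
Leftover width: 1896 − 1694.55 = 201.45 px.

201 px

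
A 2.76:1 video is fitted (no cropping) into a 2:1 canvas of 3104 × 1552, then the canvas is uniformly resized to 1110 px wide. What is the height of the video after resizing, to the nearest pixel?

Fitted into 3104×1552, the video spans the width; its height is 3104 / 2.760 ≈ 1124.64 px.
Scaling 3104 → 1110 is ×0.3576, so the height becomes 1124.64 × 0.3576 ≈ 402.17 px.

402 px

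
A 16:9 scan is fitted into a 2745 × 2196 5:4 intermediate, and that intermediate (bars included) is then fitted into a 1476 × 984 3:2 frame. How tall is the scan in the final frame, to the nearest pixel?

First fit — 16:9 into 2745×2196 spans the width: 2745.00 × 1544.06.
5:4 in 1476×984: fills the height, so the intermediate becomes 1230.00 × 984.00 — a scale of ×0.4481.
The scan scales with it: height 1544.06 × 0.4481 ≈ 691.88.

692 px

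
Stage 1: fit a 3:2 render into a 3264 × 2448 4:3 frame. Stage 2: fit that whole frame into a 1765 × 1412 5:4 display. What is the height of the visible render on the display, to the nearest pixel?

1177 px

First fit — 3:2 into 3264×2448 spans the width: 3264.00 × 2176.00.
The 4:3 canvas is width-limited in 1765×1412, giving 1765.00 × 1323.75; scale factor 0.5407.
Applying the same ×0.5407: 2176.00 → 1176.67.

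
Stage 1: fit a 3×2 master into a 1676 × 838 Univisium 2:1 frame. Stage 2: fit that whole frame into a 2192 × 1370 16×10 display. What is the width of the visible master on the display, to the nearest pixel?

1644 px

First fit — 3×2 into 1676×838 spans the height: 1257.00 × 838.00.
Univisium 2:1 in 2192×1370: fills the width, so the intermediate becomes 2192.00 × 1096.00 — a scale of ×1.3079.
Applying the same ×1.3079: 1257.00 → 1644.00.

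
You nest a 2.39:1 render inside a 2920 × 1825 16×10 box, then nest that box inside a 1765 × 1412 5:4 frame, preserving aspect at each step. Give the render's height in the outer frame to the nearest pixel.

Inside the 2920×1825 canvas the render is width-limited at 2920.00 × 1221.76.
The 16×10 canvas is width-limited in 1765×1412, giving 1765.00 × 1103.12; scale factor 0.6045.
Applying the same ×0.6045: 1221.76 → 738.49.

738 px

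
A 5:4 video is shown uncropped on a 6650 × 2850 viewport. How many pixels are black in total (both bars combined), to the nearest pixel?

Since 1.250 < 2.333, the video is height-limited.
The video is 2850 × 5/4 ≈ 3562.5000 px wide.
6650 − 3562.5000 = 3087.5000 px of bars.
Bar area = 3087.5000 × 2850 ≈ 8799375 px.

8799375 pixels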